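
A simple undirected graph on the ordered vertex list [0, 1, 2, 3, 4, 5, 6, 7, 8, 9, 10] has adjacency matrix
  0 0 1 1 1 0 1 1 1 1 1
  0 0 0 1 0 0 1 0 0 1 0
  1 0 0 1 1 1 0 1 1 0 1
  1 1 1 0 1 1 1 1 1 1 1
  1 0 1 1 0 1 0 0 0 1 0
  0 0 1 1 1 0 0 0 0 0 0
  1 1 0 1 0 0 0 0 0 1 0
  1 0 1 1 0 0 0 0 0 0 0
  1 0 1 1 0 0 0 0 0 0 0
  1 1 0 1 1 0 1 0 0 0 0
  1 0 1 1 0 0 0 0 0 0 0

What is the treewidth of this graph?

A width-3 tree decomposition is:
Bags: B1 = {0, 3, 6, 9}  B2 = {1, 3, 6, 9}  B3 = {0, 3, 4, 9}  B4 = {0, 2, 3, 4}  B5 = {0, 2, 3, 8}  B6 = {2, 3, 4, 5}  B7 = {0, 2, 3, 10}  B8 = {0, 2, 3, 7}
Tree: B1–B2, B1–B3, B3–B4, B4–B5, B4–B6, B4–B7, B7–B8
The largest bag has 4 vertices, giving width 3; this decomposition certifies tw(G) ≤ 3. Conversely, {0, 3, 4, 9} is a clique of size 4, and the vertices of any clique must share a bag in every tree decomposition; so some bag has ≥ 4 vertices and tw(G) ≥ 3. Combining the bounds, tw(G) = 3.

3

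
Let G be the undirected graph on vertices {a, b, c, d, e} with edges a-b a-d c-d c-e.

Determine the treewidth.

A width-1 tree decomposition is:
Bags: B1 = {a, b}  B2 = {a, d}  B3 = {c, d}  B4 = {c, e}
Tree: B1–B2, B2–B3, B3–B4
The largest bag has 2 vertices, giving width 1; this decomposition certifies tw(G) ≤ 1. Any graph with an edge has treewidth ≥ 1, and G has the edge b–a. Hence tw(G) = 1 exactly.

1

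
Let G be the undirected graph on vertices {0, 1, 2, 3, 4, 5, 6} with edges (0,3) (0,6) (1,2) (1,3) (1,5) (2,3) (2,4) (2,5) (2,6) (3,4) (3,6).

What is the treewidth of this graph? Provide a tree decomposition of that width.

The largest bag has 3 vertices, giving width 2; this decomposition certifies tw(G) ≤ 2. Conversely, {0, 3, 6} is a clique of size 3, and the vertices of any clique must share a bag in every tree decomposition; so some bag has ≥ 3 vertices and tw(G) ≥ 2. Hence tw(G) = 2 exactly.

Treewidth 2.
One such decomposition:
Bags: B1 = {2, 3, 6}  B2 = {1, 2, 3}  B3 = {0, 3, 6}  B4 = {2, 3, 4}  B5 = {1, 2, 5}
Tree: B1–B2, B1–B3, B2–B4, B2–B5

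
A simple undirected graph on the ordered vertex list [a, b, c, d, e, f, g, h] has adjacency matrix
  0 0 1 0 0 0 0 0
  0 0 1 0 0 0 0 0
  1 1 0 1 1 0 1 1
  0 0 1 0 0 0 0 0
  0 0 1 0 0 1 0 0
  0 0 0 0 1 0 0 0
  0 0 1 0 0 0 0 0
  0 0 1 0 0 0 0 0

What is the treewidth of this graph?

A width-1 tree decomposition is:
Bags: B1 = {e, f}  B2 = {c, e}  B3 = {c, h}  B4 = {b, c}  B5 = {c, d}  B6 = {c, g}  B7 = {a, c}
Tree: B1–B2, B2–B3, B2–B4, B3–B5, B2–B6, B6–B7
Every bag has size at most 2, so the width is 2 − 1 = 1 and tw(G) ≤ 1. G has an edge, so its treewidth is at least 1. Therefore the treewidth is 1.

1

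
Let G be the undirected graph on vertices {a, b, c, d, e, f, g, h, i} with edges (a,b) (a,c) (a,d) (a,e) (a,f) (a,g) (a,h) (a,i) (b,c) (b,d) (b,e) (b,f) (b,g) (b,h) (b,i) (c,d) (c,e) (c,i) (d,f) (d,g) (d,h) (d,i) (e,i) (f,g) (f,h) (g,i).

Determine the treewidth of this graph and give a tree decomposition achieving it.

Treewidth 4.
One such decomposition:
Bags: B1 = {a, b, d, g, i}  B2 = {a, b, c, d, i}  B3 = {a, b, d, f, g}  B4 = {a, b, c, e, i}  B5 = {a, b, d, f, h}
Tree: B1–B2, B1–B3, B2–B4, B3–B5

The largest bag has 5 vertices, giving width 4; this decomposition certifies tw(G) ≤ 4. For the lower bound, the 5 vertices {a, b, c, d, i} are pairwise adjacent, and any tree decomposition puts a clique entirely inside one bag — forcing width ≥ 4. The upper and lower bounds meet at 4, so that is the treewidth.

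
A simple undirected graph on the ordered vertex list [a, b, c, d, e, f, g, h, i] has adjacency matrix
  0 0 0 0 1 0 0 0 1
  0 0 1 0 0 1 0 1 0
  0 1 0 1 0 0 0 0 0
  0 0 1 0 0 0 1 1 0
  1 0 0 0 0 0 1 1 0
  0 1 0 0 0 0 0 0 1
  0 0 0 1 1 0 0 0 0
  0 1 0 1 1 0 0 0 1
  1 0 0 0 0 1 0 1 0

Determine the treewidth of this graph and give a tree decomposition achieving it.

Every bag has size at most 4, so the width is 4 − 1 = 3 and tw(G) ≤ 3. For the lower bound: the 4 vertex sets {b,c,f}, {i}, {h}, {a,d,e,g} are disjoint, each induces a connected subgraph, and every pair is joined by at least one edge of G. Contracting each set to a single vertex therefore yields K_{4} as a minor, and since treewidth is minor-monotone, tw(G) ≥ tw(K_{4}) = 3. Combining the bounds, tw(G) = 3.

Treewidth 3.
One such decomposition:
Bags: B1 = {b, c, f, i}  B2 = {b, c, h, i}  B3 = {c, d, h, i}  B4 = {a, d, h, i}  B5 = {a, d, e, h}  B6 = {a, d, e, g}
Tree: B1–B2, B2–B3, B3–B4, B4–B5, B5–B6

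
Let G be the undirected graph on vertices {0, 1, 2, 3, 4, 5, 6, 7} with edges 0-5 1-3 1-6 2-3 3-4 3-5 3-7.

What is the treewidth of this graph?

1

A width-1 tree decomposition is:
Bags: B1 = {0, 5}  B2 = {3, 5}  B3 = {1, 3}  B4 = {3, 7}  B5 = {3, 4}  B6 = {1, 6}  B7 = {2, 3}
Tree: B1–B2, B2–B3, B2–B4, B3–B5, B3–B6, B3–B7
Every bag has size at most 2, so the width is 2 − 1 = 1 and tw(G) ≤ 1. Any graph with an edge has treewidth ≥ 1, and G has the edge 0–5. Hence tw(G) = 1 exactly.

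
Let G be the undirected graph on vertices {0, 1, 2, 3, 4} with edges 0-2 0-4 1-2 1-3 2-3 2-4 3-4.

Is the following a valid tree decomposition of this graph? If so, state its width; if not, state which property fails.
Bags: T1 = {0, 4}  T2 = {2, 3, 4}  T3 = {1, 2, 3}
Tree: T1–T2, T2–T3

A tree decomposition must satisfy three properties: every vertex lies in some bag; for every edge, both endpoints lie together in some bag; and for every vertex, the bags containing it form a connected subtree. Here edge (2,0) lies in no bag, so the decomposition is invalid.

No — edge (2,0) lies in no bag.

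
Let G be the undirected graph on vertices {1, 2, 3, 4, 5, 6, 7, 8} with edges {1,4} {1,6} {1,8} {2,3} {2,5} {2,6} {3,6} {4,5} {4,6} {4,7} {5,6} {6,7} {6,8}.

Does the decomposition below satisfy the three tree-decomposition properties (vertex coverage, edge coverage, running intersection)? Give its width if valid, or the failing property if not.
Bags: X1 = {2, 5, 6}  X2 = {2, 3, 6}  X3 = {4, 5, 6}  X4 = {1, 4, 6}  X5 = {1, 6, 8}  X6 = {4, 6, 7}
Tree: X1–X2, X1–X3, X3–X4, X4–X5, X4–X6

Yes; width 2.

Checking the three conditions: (i) the bags cover all of {1, 2, 3, 4, 5, 6, 7, 8}; (ii) for each edge, some bag contains both endpoints; (iii) the bags containing any fixed vertex form a subtree. All hold, so the decomposition is valid with width 3 − 1 = 2.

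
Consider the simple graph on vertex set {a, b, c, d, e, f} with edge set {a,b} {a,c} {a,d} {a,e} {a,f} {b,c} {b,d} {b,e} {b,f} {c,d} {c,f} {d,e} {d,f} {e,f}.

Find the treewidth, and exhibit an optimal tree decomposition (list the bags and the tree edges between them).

Each bag holds 5 vertices, so the decomposition has width 4, which upper-bounds the treewidth. On the other hand G contains the 5-clique {a, b, d, e, f}. A clique must lie in a single bag of any decomposition, so no decomposition can have width below 4. Hence tw(G) = 4 exactly.

Treewidth 4.
One optimal decomposition is:
Bags: B1 = {a, b, c, d, f}  B2 = {a, b, d, e, f}
Tree: B1–B2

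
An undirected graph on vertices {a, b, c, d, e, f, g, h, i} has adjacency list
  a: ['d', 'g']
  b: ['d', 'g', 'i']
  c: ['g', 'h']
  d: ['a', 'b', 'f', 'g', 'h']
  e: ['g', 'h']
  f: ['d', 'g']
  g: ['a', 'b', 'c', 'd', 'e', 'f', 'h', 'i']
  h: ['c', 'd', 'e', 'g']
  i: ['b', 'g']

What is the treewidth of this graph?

2

A width-2 tree decomposition is:
Bags: B1 = {d, g, h}  B2 = {b, d, g}  B3 = {c, g, h}  B4 = {d, f, g}  B5 = {e, g, h}  B6 = {a, d, g}  B7 = {b, g, i}
Tree: B1–B2, B1–B3, B2–B4, B1–B5, B1–B6, B2–B7
Every bag has size at most 3, so the width is 3 − 1 = 2 and tw(G) ≤ 2. Conversely, {d, g, h} is a clique of size 3, and the vertices of any clique must share a bag in every tree decomposition; so some bag has ≥ 3 vertices and tw(G) ≥ 2. Hence tw(G) = 2 exactly.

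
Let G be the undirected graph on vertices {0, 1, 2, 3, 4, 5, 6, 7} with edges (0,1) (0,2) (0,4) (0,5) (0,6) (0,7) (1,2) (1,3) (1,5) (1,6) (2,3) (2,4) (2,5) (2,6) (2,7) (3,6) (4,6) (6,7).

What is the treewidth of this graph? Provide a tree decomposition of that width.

Treewidth 3.
One optimal decomposition is:
Bags: B1 = {0, 1, 2, 6}  B2 = {0, 2, 6, 7}  B3 = {1, 2, 3, 6}  B4 = {0, 2, 4, 6}  B5 = {0, 1, 2, 5}
Tree: B1–B2, B1–B3, B2–B4, B1–B5

Each bag holds 4 vertices, so the decomposition has width 3, which upper-bounds the treewidth. For the lower bound, the 4 vertices {0, 1, 2, 5} are pairwise adjacent, and any tree decomposition puts a clique entirely inside one bag — forcing width ≥ 3. Combining the bounds, tw(G) = 3.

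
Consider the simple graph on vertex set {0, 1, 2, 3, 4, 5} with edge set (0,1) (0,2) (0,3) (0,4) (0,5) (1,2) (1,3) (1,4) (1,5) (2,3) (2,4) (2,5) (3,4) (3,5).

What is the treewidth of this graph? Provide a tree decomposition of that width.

Each bag holds 5 vertices, so the decomposition has width 4, which upper-bounds the treewidth. Conversely, {0, 1, 2, 3, 4} is a clique of size 5, and the vertices of any clique must share a bag in every tree decomposition; so some bag has ≥ 5 vertices and tw(G) ≥ 4. The upper and lower bounds meet at 4, so that is the treewidth.

Treewidth 4.
One optimal decomposition is:
Bags: B1 = {0, 1, 2, 3, 5}  B2 = {0, 1, 2, 3, 4}
Tree: B1–B2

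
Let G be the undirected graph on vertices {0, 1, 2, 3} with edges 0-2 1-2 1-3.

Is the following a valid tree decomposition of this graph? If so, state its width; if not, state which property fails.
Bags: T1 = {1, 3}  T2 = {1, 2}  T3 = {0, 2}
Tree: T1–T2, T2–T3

Yes; width 1.

Vertex coverage: the bags together contain {0, 1, 2, 3}, the full vertex set. Edge coverage: each edge of G has both endpoints in at least one bag. Running intersection: for every vertex, the bags containing it form a connected subtree. All three properties hold, so this is a valid tree decomposition of width max|bag| − 1 = 1, and hence tw(G) ≤ 1.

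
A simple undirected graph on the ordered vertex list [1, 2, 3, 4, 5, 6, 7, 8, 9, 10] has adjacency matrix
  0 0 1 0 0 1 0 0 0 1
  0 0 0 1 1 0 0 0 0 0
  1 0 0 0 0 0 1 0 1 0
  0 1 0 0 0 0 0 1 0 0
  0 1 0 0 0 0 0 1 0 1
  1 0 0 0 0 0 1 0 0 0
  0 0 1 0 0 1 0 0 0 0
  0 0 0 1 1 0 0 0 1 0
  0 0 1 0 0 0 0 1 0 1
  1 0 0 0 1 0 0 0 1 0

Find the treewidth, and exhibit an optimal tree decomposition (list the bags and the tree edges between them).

Treewidth 2.
One such decomposition:
Bags: B1 = {1, 6, 7}  B2 = {1, 3, 7}  B3 = {1, 3, 10}  B4 = {3, 9, 10}  B5 = {5, 9, 10}  B6 = {5, 8, 9}  B7 = {2, 5, 8}  B8 = {2, 4, 8}
Tree: B1–B2, B2–B3, B3–B4, B4–B5, B5–B6, B6–B7, B7–B8

Every bag has size at most 3, so the width is 3 − 1 = 2 and tw(G) ≤ 2. For the lower bound, G contains the cycle 6–7–3–1–6, so G is not a forest; only forests have treewidth ≤ 1, hence tw(G) ≥ 2. The upper and lower bounds meet at 2, so that is the treewidth.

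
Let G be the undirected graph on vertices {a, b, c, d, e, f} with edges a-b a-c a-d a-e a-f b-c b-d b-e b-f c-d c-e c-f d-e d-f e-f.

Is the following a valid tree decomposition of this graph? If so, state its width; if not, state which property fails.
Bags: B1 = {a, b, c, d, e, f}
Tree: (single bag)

Checking the three conditions: (i) the bags cover all of {a, b, c, d, e, f}; (ii) for each edge, some bag contains both endpoints; (iii) the bags containing any fixed vertex form a subtree. All hold, so the decomposition is valid with width 6 − 1 = 5.

Yes; width 5.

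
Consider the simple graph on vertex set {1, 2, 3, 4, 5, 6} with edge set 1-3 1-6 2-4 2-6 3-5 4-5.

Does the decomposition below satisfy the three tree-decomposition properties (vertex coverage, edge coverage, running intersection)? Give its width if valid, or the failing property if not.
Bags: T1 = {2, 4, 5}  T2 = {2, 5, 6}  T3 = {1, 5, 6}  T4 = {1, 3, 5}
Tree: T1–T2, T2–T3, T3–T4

Vertex coverage: the bags together contain {1, 2, 3, 4, 5, 6}, the full vertex set. Edge coverage: each edge of G has both endpoints in at least one bag. Running intersection: for every vertex, the bags containing it form a connected subtree. All three properties hold, so this is a valid tree decomposition of width max|bag| − 1 = 2, and hence tw(G) ≤ 2.

Yes; width 2.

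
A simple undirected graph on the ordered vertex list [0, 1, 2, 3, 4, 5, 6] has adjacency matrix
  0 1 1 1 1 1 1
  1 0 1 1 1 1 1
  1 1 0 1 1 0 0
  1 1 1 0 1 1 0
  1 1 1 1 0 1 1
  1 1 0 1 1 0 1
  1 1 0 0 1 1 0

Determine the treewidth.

4

A width-4 tree decomposition is:
Bags: B1 = {0, 1, 2, 3, 4}  B2 = {0, 1, 3, 4, 5}  B3 = {0, 1, 4, 5, 6}
Tree: B1–B2, B2–B3
Each bag holds 5 vertices, so the decomposition has width 4, which upper-bounds the treewidth. On the other hand G contains the 5-clique {0, 1, 2, 3, 4}. A clique must lie in a single bag of any decomposition, so no decomposition can have width below 4. Hence tw(G) = 4 exactly.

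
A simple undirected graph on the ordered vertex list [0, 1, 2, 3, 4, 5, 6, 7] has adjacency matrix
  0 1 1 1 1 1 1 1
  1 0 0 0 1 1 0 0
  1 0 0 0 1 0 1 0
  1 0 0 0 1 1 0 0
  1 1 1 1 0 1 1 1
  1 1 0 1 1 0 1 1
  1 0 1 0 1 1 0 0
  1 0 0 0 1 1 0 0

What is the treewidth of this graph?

A width-3 tree decomposition is:
Bags: B1 = {0, 4, 5, 7}  B2 = {0, 4, 5, 6}  B3 = {0, 3, 4, 5}  B4 = {0, 1, 4, 5}  B5 = {0, 2, 4, 6}
Tree: B1–B2, B1–B3, B1–B4, B2–B5
Every bag has size at most 4, so the width is 4 − 1 = 3 and tw(G) ≤ 3. Conversely, {0, 2, 4, 6} is a clique of size 4, and the vertices of any clique must share a bag in every tree decomposition; so some bag has ≥ 4 vertices and tw(G) ≥ 3. Combining the bounds, tw(G) = 3.

3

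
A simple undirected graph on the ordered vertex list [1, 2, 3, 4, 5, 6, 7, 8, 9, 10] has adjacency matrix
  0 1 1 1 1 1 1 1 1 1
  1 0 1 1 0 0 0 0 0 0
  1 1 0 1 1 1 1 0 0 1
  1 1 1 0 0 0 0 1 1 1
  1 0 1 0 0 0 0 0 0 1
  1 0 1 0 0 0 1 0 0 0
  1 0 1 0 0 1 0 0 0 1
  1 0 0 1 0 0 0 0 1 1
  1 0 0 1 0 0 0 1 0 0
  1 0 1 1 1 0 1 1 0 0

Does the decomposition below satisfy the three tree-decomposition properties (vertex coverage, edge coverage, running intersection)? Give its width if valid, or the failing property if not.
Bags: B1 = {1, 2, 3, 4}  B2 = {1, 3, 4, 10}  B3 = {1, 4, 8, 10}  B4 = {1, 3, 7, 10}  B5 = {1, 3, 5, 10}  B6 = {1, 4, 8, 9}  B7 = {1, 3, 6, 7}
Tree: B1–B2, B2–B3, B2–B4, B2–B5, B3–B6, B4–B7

Every vertex of G appears in some bag (union = {1, 2, 3, 4, 5, 6, 7, 8, 9, 10}); every edge is covered by a bag; and for each vertex v the set of bags containing v is connected in the bag tree. The decomposition is therefore valid. The largest bag has 4 vertices, so the width is 3.

Yes; width 3.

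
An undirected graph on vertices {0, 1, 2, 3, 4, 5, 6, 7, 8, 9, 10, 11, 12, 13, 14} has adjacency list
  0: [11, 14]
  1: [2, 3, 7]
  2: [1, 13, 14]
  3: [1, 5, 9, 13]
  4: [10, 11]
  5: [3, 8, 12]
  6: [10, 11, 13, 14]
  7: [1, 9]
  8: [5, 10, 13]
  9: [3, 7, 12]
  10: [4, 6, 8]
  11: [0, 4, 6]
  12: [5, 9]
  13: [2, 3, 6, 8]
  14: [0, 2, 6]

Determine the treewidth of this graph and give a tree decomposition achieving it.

Each bag holds 4 vertices, so the decomposition has width 3, which upper-bounds the treewidth. For the lower bound: the 4 vertex sets {0,4,11}, {10}, {6}, {2,8,13,14} are disjoint, each induces a connected subgraph, and every pair is joined by at least one edge of G. Contracting each set to a single vertex therefore yields K_{4} as a minor, and since treewidth is minor-monotone, tw(G) ≥ tw(K_{4}) = 3. Therefore the treewidth is 3.

Treewidth 3.
Bags: B1 = {0, 4, 10, 11}  B2 = {0, 6, 10, 11}  B3 = {0, 6, 10, 14}  B4 = {6, 8, 10, 14}  B5 = {6, 8, 13, 14}  B6 = {2, 8, 13, 14}  B7 = {2, 5, 8, 13}  B8 = {2, 3, 5, 13}  B9 = {1, 2, 3, 5}  B10 = {1, 3, 5, 12}  B11 = {1, 3, 9, 12}  B12 = {1, 7, 9, 12}
Tree: B1–B2, B2–B3, B3–B4, B4–B5, B5–B6, B6–B7, B7–B8, B8–B9, B9–B10, B10–B11, B11–B12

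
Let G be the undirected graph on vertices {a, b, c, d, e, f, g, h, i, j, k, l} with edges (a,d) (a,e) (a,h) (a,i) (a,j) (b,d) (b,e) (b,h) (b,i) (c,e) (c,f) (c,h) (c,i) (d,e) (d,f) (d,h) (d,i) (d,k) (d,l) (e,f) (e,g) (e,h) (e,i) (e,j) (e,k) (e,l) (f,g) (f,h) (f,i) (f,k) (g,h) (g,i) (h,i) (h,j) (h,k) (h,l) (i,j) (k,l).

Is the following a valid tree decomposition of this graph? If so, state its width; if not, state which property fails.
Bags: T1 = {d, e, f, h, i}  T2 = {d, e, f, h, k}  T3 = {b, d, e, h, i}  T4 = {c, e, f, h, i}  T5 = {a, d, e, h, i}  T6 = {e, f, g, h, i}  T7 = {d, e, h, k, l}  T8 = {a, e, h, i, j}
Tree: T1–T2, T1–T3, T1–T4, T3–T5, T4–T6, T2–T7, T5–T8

Yes; width 4.

Checking the three conditions: (i) the bags cover all of {a, b, c, d, e, f, g, h, i, j, k, l}; (ii) for each edge, some bag contains both endpoints; (iii) the bags containing any fixed vertex form a subtree. All hold, so the decomposition is valid with width 5 − 1 = 4.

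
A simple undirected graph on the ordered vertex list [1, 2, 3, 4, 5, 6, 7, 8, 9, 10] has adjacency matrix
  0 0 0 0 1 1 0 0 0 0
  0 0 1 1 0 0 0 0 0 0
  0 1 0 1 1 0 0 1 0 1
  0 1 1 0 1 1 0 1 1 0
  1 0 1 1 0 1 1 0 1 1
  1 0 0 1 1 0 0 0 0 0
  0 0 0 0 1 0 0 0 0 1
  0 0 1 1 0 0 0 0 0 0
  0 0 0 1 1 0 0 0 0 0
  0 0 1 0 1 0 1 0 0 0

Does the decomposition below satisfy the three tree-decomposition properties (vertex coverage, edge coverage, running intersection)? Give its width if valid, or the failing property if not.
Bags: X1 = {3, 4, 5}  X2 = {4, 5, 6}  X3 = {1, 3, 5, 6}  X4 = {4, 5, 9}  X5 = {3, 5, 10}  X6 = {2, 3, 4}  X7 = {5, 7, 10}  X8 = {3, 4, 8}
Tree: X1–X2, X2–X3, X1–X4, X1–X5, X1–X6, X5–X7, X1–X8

A tree decomposition must satisfy three properties: every vertex lies in some bag; for every edge, both endpoints lie together in some bag; and for every vertex, the bags containing it form a connected subtree. Here bags containing vertex 3 are not connected in the tree, so the decomposition is invalid.

No — bags containing vertex 3 are not connected in the tree.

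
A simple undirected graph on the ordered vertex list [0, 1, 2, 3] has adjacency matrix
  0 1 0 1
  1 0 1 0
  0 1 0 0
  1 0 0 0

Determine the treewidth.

1

A width-1 tree decomposition is:
Bags: B1 = {1, 2}  B2 = {0, 1}  B3 = {0, 3}
Tree: B1–B2, B2–B3
Every bag has size at most 2, so the width is 2 − 1 = 1 and tw(G) ≤ 1. G has an edge, so its treewidth is at least 1. Therefore the treewidth is 1.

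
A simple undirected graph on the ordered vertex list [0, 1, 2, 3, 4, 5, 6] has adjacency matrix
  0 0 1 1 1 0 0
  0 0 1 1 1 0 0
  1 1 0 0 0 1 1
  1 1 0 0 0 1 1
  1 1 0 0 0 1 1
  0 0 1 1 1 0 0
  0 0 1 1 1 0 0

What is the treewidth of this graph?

A width-3 tree decomposition is:
Bags: B1 = {0, 2, 3, 4}  B2 = {1, 2, 3, 4}  B3 = {2, 3, 4, 5}  B4 = {2, 3, 4, 6}
Tree: B1–B2, B2–B3, B3–B4
Every bag has size at most 4, so the width is 4 − 1 = 3 and tw(G) ≤ 3. For the lower bound: the 4 vertex sets {0,2}, {1,3}, {4}, {5} are disjoint, each induces a connected subgraph, and every pair is joined by at least one edge of G. Contracting each set to a single vertex therefore yields K_{4} as a minor, and since treewidth is minor-monotone, tw(G) ≥ tw(K_{4}) = 3. Hence tw(G) = 3 exactly.

3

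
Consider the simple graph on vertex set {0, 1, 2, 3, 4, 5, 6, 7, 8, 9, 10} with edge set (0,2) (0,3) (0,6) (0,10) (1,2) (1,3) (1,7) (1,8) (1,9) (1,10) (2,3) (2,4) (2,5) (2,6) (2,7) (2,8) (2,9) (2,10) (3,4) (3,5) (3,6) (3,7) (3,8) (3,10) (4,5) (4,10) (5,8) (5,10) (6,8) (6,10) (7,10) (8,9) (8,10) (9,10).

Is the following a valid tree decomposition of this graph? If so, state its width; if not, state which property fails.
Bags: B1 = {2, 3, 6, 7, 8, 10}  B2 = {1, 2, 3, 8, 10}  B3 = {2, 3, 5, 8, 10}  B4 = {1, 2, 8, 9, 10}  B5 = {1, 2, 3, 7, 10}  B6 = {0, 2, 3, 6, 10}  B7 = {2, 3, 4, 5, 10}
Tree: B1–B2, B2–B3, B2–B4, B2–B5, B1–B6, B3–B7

A tree decomposition must satisfy three properties: every vertex lies in some bag; for every edge, both endpoints lie together in some bag; and for every vertex, the bags containing it form a connected subtree. Here bags containing vertex 7 are not connected in the tree, so the decomposition is invalid.

No — bags containing vertex 7 are not connected in the tree.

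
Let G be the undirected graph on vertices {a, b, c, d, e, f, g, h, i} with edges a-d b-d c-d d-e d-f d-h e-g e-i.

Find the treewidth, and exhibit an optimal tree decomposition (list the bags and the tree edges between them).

Treewidth 1.
One optimal decomposition is:
Bags: B1 = {d, e}  B2 = {b, d}  B3 = {e, i}  B4 = {d, f}  B5 = {e, g}  B6 = {c, d}  B7 = {d, h}  B8 = {a, d}
Tree: B1–B2, B1–B3, B2–B4, B3–B5, B1–B6, B1–B7, B6–B8

Each bag holds 2 vertices, so the decomposition has width 1, which upper-bounds the treewidth. G has an edge, so its treewidth is at least 1. Combining the bounds, tw(G) = 1.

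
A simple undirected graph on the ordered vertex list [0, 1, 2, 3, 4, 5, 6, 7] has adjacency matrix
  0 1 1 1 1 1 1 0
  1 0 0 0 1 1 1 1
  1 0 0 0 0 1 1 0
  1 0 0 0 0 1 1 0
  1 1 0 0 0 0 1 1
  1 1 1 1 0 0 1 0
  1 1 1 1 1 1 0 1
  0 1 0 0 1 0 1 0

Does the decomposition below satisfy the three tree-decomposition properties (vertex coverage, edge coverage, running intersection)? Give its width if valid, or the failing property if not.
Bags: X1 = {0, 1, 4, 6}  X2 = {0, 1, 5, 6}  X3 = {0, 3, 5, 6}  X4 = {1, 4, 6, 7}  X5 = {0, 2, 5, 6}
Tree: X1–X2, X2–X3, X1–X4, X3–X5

Yes; width 3.

Checking the three conditions: (i) the bags cover all of {0, 1, 2, 3, 4, 5, 6, 7}; (ii) for each edge, some bag contains both endpoints; (iii) the bags containing any fixed vertex form a subtree. All hold, so the decomposition is valid with width 4 − 1 = 3.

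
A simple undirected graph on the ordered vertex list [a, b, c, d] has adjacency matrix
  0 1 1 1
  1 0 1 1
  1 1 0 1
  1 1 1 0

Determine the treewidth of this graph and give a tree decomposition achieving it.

A single bag containing all 4 vertices is trivially a valid decomposition of width 3. For the lower bound, the 4 vertices {a, b, c, d} are pairwise adjacent, and any tree decomposition puts a clique entirely inside one bag — forcing width ≥ 3. Hence tw(G) = 3 exactly.

Treewidth 3.
One such decomposition:
Bags: B1 = {a, b, c, d}
Tree: (single bag)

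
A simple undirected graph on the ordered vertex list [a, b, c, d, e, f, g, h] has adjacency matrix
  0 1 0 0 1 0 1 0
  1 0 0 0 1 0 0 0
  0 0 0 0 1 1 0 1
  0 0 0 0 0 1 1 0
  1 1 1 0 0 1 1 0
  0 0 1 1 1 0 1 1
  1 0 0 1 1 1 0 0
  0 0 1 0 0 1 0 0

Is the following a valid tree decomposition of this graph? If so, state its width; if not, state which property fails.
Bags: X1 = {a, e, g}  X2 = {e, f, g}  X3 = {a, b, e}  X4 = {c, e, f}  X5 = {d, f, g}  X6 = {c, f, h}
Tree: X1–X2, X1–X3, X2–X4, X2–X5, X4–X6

Yes; width 2.

Every vertex of G appears in some bag (union = {a, b, c, d, e, f, g, h}); every edge is covered by a bag; and for each vertex v the set of bags containing v is connected in the bag tree. The decomposition is therefore valid. The largest bag has 3 vertices, so the width is 2.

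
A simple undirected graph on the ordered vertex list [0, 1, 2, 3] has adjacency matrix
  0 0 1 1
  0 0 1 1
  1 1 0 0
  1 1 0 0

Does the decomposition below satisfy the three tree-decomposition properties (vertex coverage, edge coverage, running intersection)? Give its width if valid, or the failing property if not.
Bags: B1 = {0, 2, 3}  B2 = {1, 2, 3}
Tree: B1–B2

Vertex coverage: the bags together contain {0, 1, 2, 3}, the full vertex set. Edge coverage: each edge of G has both endpoints in at least one bag. Running intersection: for every vertex, the bags containing it form a connected subtree. All three properties hold, so this is a valid tree decomposition of width max|bag| − 1 = 2, and hence tw(G) ≤ 2.

Yes; width 2.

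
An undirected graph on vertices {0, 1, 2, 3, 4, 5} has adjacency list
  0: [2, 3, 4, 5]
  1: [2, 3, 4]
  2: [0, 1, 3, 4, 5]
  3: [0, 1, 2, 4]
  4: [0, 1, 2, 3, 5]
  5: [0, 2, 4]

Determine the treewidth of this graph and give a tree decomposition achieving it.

Treewidth 3.
Bags: B1 = {0, 2, 3, 4}  B2 = {1, 2, 3, 4}  B3 = {0, 2, 4, 5}
Tree: B1–B2, B1–B3

Every bag has size at most 4, so the width is 4 − 1 = 3 and tw(G) ≤ 3. On the other hand G contains the 4-clique {0, 2, 3, 4}. A clique must lie in a single bag of any decomposition, so no decomposition can have width below 3. Therefore the treewidth is 3.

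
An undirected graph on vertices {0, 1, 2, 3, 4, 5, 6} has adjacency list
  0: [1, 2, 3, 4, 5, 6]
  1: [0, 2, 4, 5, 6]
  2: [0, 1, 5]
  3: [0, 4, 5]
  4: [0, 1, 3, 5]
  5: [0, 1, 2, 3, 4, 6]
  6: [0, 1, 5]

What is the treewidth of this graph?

3

A width-3 tree decomposition is:
Bags: B1 = {0, 3, 4, 5}  B2 = {0, 1, 4, 5}  B3 = {0, 1, 2, 5}  B4 = {0, 1, 5, 6}
Tree: B1–B2, B2–B3, B3–B4
Each bag holds 4 vertices, so the decomposition has width 3, which upper-bounds the treewidth. On the other hand G contains the 4-clique {0, 1, 2, 5}. A clique must lie in a single bag of any decomposition, so no decomposition can have width below 3. The upper and lower bounds meet at 3, so that is the treewidth.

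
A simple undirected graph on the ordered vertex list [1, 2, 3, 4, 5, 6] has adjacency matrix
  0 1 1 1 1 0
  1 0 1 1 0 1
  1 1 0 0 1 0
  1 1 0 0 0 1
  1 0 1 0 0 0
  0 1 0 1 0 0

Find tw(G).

2

A width-2 tree decomposition is:
Bags: B1 = {1, 2, 3}  B2 = {1, 2, 4}  B3 = {2, 4, 6}  B4 = {1, 3, 5}
Tree: B1–B2, B2–B3, B1–B4
Every bag has size at most 3, so the width is 3 − 1 = 2 and tw(G) ≤ 2. On the other hand G contains the 3-clique {1, 2, 3}. A clique must lie in a single bag of any decomposition, so no decomposition can have width below 2. The upper and lower bounds meet at 2, so that is the treewidth.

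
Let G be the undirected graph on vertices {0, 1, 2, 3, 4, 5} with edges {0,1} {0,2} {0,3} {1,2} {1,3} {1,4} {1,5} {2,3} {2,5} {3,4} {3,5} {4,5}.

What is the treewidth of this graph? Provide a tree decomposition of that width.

The largest bag has 4 vertices, giving width 3; this decomposition certifies tw(G) ≤ 3. For the lower bound, the 4 vertices {0, 1, 2, 3} are pairwise adjacent, and any tree decomposition puts a clique entirely inside one bag — forcing width ≥ 3. Combining the bounds, tw(G) = 3.

Treewidth 3.
One such decomposition:
Bags: B1 = {0, 1, 2, 3}  B2 = {1, 2, 3, 5}  B3 = {1, 3, 4, 5}
Tree: B1–B2, B2–B3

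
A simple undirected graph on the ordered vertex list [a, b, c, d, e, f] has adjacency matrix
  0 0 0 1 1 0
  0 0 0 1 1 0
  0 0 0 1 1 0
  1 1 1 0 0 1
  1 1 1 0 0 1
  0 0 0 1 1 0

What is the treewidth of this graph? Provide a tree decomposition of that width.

Every bag has size at most 3, so the width is 3 − 1 = 2 and tw(G) ≤ 2. Since e–a–d–b–e is a cycle in G, G is not acyclic. Forests are exactly the graphs of treewidth ≤ 1, so tw(G) ≥ 2. Combining the bounds, tw(G) = 2.

Treewidth 2.
One optimal decomposition is:
Bags: B1 = {a, d, e}  B2 = {b, d, e}  B3 = {d, e, f}  B4 = {c, d, e}
Tree: B1–B2, B2–B3, B3–B4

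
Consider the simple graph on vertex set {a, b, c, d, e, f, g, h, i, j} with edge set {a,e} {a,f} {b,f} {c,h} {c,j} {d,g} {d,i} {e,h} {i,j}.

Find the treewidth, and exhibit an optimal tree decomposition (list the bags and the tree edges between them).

Each bag holds 2 vertices, so the decomposition has width 1, which upper-bounds the treewidth. Since G has at least one edge (e.g. g–d), it is not an edgeless graph, so tw(G) ≥ 1. The upper and lower bounds meet at 1, so that is the treewidth.

Treewidth 1.
Bags: B1 = {d, g}  B2 = {d, i}  B3 = {i, j}  B4 = {c, j}  B5 = {c, h}  B6 = {e, h}  B7 = {a, e}  B8 = {a, f}  B9 = {b, f}
Tree: B1–B2, B2–B3, B3–B4, B4–B5, B5–B6, B6–B7, B7–B8, B8–B9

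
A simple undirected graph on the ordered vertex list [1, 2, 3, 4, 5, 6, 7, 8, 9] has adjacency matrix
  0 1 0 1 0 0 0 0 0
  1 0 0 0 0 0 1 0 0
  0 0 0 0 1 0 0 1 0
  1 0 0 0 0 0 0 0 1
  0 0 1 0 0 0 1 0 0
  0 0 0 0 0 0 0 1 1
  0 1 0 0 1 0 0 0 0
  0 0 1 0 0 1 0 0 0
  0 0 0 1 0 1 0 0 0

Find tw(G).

A width-2 tree decomposition is:
Bags: B1 = {2, 5, 7}  B2 = {1, 2, 5}  B3 = {1, 4, 5}  B4 = {4, 5, 9}  B5 = {5, 6, 9}  B6 = {5, 6, 8}  B7 = {3, 5, 8}
Tree: B1–B2, B2–B3, B3–B4, B4–B5, B5–B6, B6–B7
The largest bag has 3 vertices, giving width 2; this decomposition certifies tw(G) ≤ 2. For the lower bound, G contains the cycle 5–7–2–1–4–9–6–8–3–5, so G is not a forest; only forests have treewidth ≤ 1, hence tw(G) ≥ 2. Therefore the treewidth is 2.

2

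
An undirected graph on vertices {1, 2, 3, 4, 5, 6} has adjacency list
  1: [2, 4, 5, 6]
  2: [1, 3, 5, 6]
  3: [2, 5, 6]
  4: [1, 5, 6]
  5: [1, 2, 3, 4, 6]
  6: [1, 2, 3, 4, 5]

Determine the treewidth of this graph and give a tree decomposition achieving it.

Every bag has size at most 4, so the width is 4 − 1 = 3 and tw(G) ≤ 3. For the lower bound, the 4 vertices {1, 2, 5, 6} are pairwise adjacent, and any tree decomposition puts a clique entirely inside one bag — forcing width ≥ 3. Combining the bounds, tw(G) = 3.

Treewidth 3.
One optimal decomposition is:
Bags: B1 = {1, 2, 5, 6}  B2 = {1, 4, 5, 6}  B3 = {2, 3, 5, 6}
Tree: B1–B2, B1–B3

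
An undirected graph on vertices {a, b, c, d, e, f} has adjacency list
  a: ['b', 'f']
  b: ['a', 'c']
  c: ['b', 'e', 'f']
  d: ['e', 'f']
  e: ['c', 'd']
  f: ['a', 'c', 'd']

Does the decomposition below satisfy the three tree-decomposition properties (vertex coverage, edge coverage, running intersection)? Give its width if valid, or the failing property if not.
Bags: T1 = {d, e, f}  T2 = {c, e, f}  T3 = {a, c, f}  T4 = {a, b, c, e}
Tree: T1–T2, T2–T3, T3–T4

No — bags containing vertex e are not connected in the tree.

A tree decomposition must satisfy three properties: every vertex lies in some bag; for every edge, both endpoints lie together in some bag; and for every vertex, the bags containing it form a connected subtree. Here bags containing vertex e are not connected in the tree, so the decomposition is invalid.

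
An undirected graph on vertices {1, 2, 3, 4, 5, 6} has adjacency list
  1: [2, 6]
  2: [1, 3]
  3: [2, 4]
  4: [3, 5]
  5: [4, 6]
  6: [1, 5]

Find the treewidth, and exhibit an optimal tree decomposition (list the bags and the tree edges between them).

Every bag has size at most 3, so the width is 3 − 1 = 2 and tw(G) ≤ 2. The edges 6–5–4–3–2–1–6 form a cycle, so G is not a tree and its treewidth is at least 2. The upper and lower bounds meet at 2, so that is the treewidth.

Treewidth 2.
One optimal decomposition is:
Bags: B1 = {4, 5, 6}  B2 = {3, 4, 6}  B3 = {2, 3, 6}  B4 = {1, 2, 6}
Tree: B1–B2, B2–B3, B3–B4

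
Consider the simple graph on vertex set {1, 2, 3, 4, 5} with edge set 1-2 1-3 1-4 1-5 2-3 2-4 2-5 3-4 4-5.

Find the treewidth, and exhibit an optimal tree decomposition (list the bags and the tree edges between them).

Treewidth 3.
Bags: B1 = {1, 2, 3, 4}  B2 = {1, 2, 4, 5}
Tree: B1–B2

Each bag holds 4 vertices, so the decomposition has width 3, which upper-bounds the treewidth. For the lower bound, the 4 vertices {1, 2, 3, 4} are pairwise adjacent, and any tree decomposition puts a clique entirely inside one bag — forcing width ≥ 3. Combining the bounds, tw(G) = 3.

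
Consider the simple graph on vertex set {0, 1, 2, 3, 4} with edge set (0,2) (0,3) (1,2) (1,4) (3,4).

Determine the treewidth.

A width-2 tree decomposition is:
Bags: B1 = {0, 3, 4}  B2 = {0, 2, 4}  B3 = {1, 2, 4}
Tree: B1–B2, B2–B3
Every bag has size at most 3, so the width is 3 − 1 = 2 and tw(G) ≤ 2. The edges 4–3–0–2–1–4 form a cycle, so G is not a tree and its treewidth is at least 2. Hence tw(G) = 2 exactly.

2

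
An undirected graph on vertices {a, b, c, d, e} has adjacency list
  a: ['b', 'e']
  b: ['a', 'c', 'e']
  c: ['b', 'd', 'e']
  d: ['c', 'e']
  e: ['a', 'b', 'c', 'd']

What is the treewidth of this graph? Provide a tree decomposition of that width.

Every bag has size at most 3, so the width is 3 − 1 = 2 and tw(G) ≤ 2. On the other hand G contains the 3-clique {c, d, e}. A clique must lie in a single bag of any decomposition, so no decomposition can have width below 2. Therefore the treewidth is 2.

Treewidth 2.
One optimal decomposition is:
Bags: B1 = {a, b, e}  B2 = {b, c, e}  B3 = {c, d, e}
Tree: B1–B2, B2–B3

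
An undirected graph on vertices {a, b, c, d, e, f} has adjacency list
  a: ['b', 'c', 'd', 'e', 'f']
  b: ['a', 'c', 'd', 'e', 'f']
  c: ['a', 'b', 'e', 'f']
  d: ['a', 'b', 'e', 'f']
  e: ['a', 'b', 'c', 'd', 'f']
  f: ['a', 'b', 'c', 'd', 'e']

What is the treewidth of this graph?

4

A width-4 tree decomposition is:
Bags: B1 = {a, b, d, e, f}  B2 = {a, b, c, e, f}
Tree: B1–B2
Each bag holds 5 vertices, so the decomposition has width 4, which upper-bounds the treewidth. On the other hand G contains the 5-clique {a, b, d, e, f}. A clique must lie in a single bag of any decomposition, so no decomposition can have width below 4. Therefore the treewidth is 4.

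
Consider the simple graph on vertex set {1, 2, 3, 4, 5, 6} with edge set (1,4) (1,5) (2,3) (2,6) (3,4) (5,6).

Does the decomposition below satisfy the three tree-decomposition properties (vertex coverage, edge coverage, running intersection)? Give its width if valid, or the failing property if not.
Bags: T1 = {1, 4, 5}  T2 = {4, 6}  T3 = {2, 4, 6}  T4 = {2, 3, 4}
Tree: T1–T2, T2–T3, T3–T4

No — edge (5,6) lies in no bag.

A tree decomposition must satisfy three properties: every vertex lies in some bag; for every edge, both endpoints lie together in some bag; and for every vertex, the bags containing it form a connected subtree. Here edge (5,6) lies in no bag, so the decomposition is invalid.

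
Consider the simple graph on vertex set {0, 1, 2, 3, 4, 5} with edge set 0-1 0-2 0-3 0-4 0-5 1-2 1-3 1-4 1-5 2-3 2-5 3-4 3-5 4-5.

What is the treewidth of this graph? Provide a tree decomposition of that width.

The largest bag has 5 vertices, giving width 4; this decomposition certifies tw(G) ≤ 4. On the other hand G contains the 5-clique {0, 1, 2, 3, 5}. A clique must lie in a single bag of any decomposition, so no decomposition can have width below 4. Combining the bounds, tw(G) = 4.

Treewidth 4.
One such decomposition:
Bags: B1 = {0, 1, 3, 4, 5}  B2 = {0, 1, 2, 3, 5}
Tree: B1–B2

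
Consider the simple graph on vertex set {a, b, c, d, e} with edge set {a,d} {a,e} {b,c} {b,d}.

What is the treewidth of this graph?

1

A width-1 tree decomposition is:
Bags: B1 = {a, e}  B2 = {a, d}  B3 = {b, d}  B4 = {b, c}
Tree: B1–B2, B2–B3, B3–B4
The largest bag has 2 vertices, giving width 1; this decomposition certifies tw(G) ≤ 1. Any graph with an edge has treewidth ≥ 1, and G has the edge e–a. Combining the bounds, tw(G) = 1.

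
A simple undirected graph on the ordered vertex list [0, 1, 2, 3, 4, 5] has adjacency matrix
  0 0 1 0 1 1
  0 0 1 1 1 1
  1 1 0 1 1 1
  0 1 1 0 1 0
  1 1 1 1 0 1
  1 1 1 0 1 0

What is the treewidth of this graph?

3

A width-3 tree decomposition is:
Bags: B1 = {0, 2, 4, 5}  B2 = {1, 2, 4, 5}  B3 = {1, 2, 3, 4}
Tree: B1–B2, B2–B3
Every bag has size at most 4, so the width is 4 − 1 = 3 and tw(G) ≤ 3. For the lower bound, the 4 vertices {0, 2, 4, 5} are pairwise adjacent, and any tree decomposition puts a clique entirely inside one bag — forcing width ≥ 3. Combining the bounds, tw(G) = 3.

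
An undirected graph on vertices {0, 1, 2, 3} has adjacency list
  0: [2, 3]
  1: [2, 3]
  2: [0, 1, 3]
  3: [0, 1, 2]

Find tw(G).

2

A width-2 tree decomposition is:
Bags: B1 = {0, 2, 3}  B2 = {1, 2, 3}
Tree: B1–B2
Every bag has size at most 3, so the width is 3 − 1 = 2 and tw(G) ≤ 2. Conversely, {0, 2, 3} is a clique of size 3, and the vertices of any clique must share a bag in every tree decomposition; so some bag has ≥ 3 vertices and tw(G) ≥ 2. Hence tw(G) = 2 exactly.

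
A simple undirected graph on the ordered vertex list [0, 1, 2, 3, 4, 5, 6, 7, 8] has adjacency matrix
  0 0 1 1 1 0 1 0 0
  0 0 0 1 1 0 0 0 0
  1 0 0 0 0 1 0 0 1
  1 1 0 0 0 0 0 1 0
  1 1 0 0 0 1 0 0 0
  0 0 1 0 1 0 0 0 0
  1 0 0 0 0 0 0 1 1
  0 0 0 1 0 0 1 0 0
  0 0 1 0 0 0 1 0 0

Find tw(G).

A width-3 tree decomposition is:
Bags: B1 = {1, 2, 4, 5}  B2 = {0, 1, 2, 4}  B3 = {0, 1, 2, 3}  B4 = {0, 2, 3, 8}  B5 = {0, 3, 6, 8}  B6 = {3, 6, 7, 8}
Tree: B1–B2, B2–B3, B3–B4, B4–B5, B5–B6
Each bag holds 4 vertices, so the decomposition has width 3, which upper-bounds the treewidth. For the lower bound: the 4 vertex sets {1,4,5}, {2}, {0}, {3,6,7,8} are disjoint, each induces a connected subgraph, and every pair is joined by at least one edge of G. Contracting each set to a single vertex therefore yields K_{4} as a minor, and since treewidth is minor-monotone, tw(G) ≥ tw(K_{4}) = 3. Combining the bounds, tw(G) = 3.

3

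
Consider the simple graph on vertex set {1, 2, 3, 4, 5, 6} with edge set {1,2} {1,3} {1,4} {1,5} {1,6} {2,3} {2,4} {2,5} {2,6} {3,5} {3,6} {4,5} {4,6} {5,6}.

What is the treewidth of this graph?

A width-4 tree decomposition is:
Bags: B1 = {1, 2, 4, 5, 6}  B2 = {1, 2, 3, 5, 6}
Tree: B1–B2
The largest bag has 5 vertices, giving width 4; this decomposition certifies tw(G) ≤ 4. For the lower bound, the 5 vertices {1, 2, 3, 5, 6} are pairwise adjacent, and any tree decomposition puts a clique entirely inside one bag — forcing width ≥ 4. Hence tw(G) = 4 exactly.

4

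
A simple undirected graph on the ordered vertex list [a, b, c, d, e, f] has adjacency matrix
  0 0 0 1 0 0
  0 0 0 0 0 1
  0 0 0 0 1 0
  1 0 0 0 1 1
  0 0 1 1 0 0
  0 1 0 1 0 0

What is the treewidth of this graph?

A width-1 tree decomposition is:
Bags: B1 = {d, f}  B2 = {a, d}  B3 = {d, e}  B4 = {b, f}  B5 = {c, e}
Tree: B1–B2, B1–B3, B1–B4, B3–B5
Every bag has size at most 2, so the width is 2 − 1 = 1 and tw(G) ≤ 1. Any graph with an edge has treewidth ≥ 1, and G has the edge d–f. Hence tw(G) = 1 exactly.

1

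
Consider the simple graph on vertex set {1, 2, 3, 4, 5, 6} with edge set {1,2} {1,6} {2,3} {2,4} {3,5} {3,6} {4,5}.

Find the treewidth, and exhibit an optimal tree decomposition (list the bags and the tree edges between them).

Every bag has size at most 3, so the width is 3 − 1 = 2 and tw(G) ≤ 2. For the lower bound, G contains the cycle 5–4–2–3–5, so G is not a forest; only forests have treewidth ≤ 1, hence tw(G) ≥ 2. Combining the bounds, tw(G) = 2.

Treewidth 2.
One optimal decomposition is:
Bags: B1 = {3, 4, 5}  B2 = {2, 3, 4}  B3 = {2, 3, 6}  B4 = {1, 2, 6}
Tree: B1–B2, B2–B3, B3–B4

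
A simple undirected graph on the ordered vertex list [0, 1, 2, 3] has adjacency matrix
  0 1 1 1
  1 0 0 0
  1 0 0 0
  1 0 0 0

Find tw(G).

1

A width-1 tree decomposition is:
Bags: B1 = {0, 2}  B2 = {0, 1}  B3 = {0, 3}
Tree: B1–B2, B2–B3
Each bag holds 2 vertices, so the decomposition has width 1, which upper-bounds the treewidth. G has an edge, so its treewidth is at least 1. Therefore the treewidth is 1.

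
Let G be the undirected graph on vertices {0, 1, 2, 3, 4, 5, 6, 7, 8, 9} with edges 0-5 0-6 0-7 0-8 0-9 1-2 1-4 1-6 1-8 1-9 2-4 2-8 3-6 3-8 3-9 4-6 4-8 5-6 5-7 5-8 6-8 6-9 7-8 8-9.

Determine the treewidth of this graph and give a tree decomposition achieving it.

Treewidth 3.
One such decomposition:
Bags: B1 = {1, 6, 8, 9}  B2 = {0, 6, 8, 9}  B3 = {1, 4, 6, 8}  B4 = {0, 5, 6, 8}  B5 = {0, 5, 7, 8}  B6 = {1, 2, 4, 8}  B7 = {3, 6, 8, 9}
Tree: B1–B2, B1–B3, B2–B4, B4–B5, B3–B6, B1–B7

Every bag has size at most 4, so the width is 4 − 1 = 3 and tw(G) ≤ 3. On the other hand G contains the 4-clique {1, 2, 4, 8}. A clique must lie in a single bag of any decomposition, so no decomposition can have width below 3. Combining the bounds, tw(G) = 3.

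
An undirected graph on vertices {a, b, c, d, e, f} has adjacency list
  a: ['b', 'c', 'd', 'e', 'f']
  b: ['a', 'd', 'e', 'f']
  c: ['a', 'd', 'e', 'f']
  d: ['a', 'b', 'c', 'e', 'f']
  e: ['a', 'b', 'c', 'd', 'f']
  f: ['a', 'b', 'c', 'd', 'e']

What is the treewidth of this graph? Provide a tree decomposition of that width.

Treewidth 4.
One optimal decomposition is:
Bags: B1 = {a, b, d, e, f}  B2 = {a, c, d, e, f}
Tree: B1–B2

Each bag holds 5 vertices, so the decomposition has width 4, which upper-bounds the treewidth. On the other hand G contains the 5-clique {a, c, d, e, f}. A clique must lie in a single bag of any decomposition, so no decomposition can have width below 4. Therefore the treewidth is 4.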